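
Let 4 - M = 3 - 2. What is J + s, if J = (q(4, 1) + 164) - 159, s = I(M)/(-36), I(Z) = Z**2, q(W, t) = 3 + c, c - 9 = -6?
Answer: 43/4 ≈ 10.750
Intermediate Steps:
c = 3 (c = 9 - 6 = 3)
q(W, t) = 6 (q(W, t) = 3 + 3 = 6)
M = 3 (M = 4 - (3 - 2) = 4 - 1*1 = 4 - 1 = 3)
s = -1/4 (s = 3**2/(-36) = 9*(-1/36) = -1/4 ≈ -0.25000)
J = 11 (J = (6 + 164) - 159 = 170 - 159 = 11)
J + s = 11 - 1/4 = 43/4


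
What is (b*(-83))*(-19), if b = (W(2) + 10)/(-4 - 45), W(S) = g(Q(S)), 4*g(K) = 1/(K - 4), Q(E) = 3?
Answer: -61503/196 ≈ -313.79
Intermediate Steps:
g(K) = 1/(4*(-4 + K)) (g(K) = 1/(4*(K - 4)) = 1/(4*(-4 + K)))
W(S) = -1/4 (W(S) = 1/(4*(-4 + 3)) = (1/4)/(-1) = (1/4)*(-1) = -1/4)
b = -39/196 (b = (-1/4 + 10)/(-4 - 45) = (39/4)/(-49) = (39/4)*(-1/49) = -39/196 ≈ -0.19898)
(b*(-83))*(-19) = -39/196*(-83)*(-19) = (3237/196)*(-19) = -61503/196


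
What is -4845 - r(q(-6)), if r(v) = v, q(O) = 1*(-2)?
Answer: -4843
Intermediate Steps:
q(O) = -2
-4845 - r(q(-6)) = -4845 - 1*(-2) = -4845 + 2 = -4843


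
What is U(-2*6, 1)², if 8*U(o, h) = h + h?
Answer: 1/16 ≈ 0.062500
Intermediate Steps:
U(o, h) = h/4 (U(o, h) = (h + h)/8 = (2*h)/8 = h/4)
U(-2*6, 1)² = ((¼)*1)² = (¼)² = 1/16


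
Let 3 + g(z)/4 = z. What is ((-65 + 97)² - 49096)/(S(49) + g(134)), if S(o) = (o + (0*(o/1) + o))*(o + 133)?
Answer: -2003/765 ≈ -2.6183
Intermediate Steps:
g(z) = -12 + 4*z
S(o) = 2*o*(133 + o) (S(o) = (o + (0*(o*1) + o))*(133 + o) = (o + (0*o + o))*(133 + o) = (o + (0 + o))*(133 + o) = (o + o)*(133 + o) = (2*o)*(133 + o) = 2*o*(133 + o))
((-65 + 97)² - 49096)/(S(49) + g(134)) = ((-65 + 97)² - 49096)/(2*49*(133 + 49) + (-12 + 4*134)) = (32² - 49096)/(2*49*182 + (-12 + 536)) = (1024 - 49096)/(17836 + 524) = -48072/18360 = -48072*1/18360 = -2003/765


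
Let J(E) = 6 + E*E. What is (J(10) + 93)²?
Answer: 39601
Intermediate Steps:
J(E) = 6 + E²
(J(10) + 93)² = ((6 + 10²) + 93)² = ((6 + 100) + 93)² = (106 + 93)² = 199² = 39601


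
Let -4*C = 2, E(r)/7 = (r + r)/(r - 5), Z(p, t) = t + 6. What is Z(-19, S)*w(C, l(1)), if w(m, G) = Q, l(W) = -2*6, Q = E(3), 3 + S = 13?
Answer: -336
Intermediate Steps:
S = 10 (S = -3 + 13 = 10)
Z(p, t) = 6 + t
E(r) = 14*r/(-5 + r) (E(r) = 7*((r + r)/(r - 5)) = 7*((2*r)/(-5 + r)) = 7*(2*r/(-5 + r)) = 14*r/(-5 + r))
C = -½ (C = -¼*2 = -½ ≈ -0.50000)
Q = -21 (Q = 14*3/(-5 + 3) = 14*3/(-2) = 14*3*(-½) = -21)
l(W) = -12
w(m, G) = -21
Z(-19, S)*w(C, l(1)) = (6 + 10)*(-21) = 16*(-21) = -336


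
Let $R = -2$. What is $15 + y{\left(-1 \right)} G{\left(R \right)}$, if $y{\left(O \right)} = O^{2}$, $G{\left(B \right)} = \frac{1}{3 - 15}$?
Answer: $\frac{179}{12} \approx 14.917$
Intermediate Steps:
$G{\left(B \right)} = - \frac{1}{12}$ ($G{\left(B \right)} = \frac{1}{3 - 15} = \frac{1}{-12} = - \frac{1}{12}$)
$15 + y{\left(-1 \right)} G{\left(R \right)} = 15 + \left(-1\right)^{2} \left(- \frac{1}{12}\right) = 15 + 1 \left(- \frac{1}{12}\right) = 15 - \frac{1}{12} = \frac{179}{12}$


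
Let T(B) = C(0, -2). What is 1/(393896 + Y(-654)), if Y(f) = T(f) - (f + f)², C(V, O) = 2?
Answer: -1/1316966 ≈ -7.5932e-7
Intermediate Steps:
T(B) = 2
Y(f) = 2 - 4*f² (Y(f) = 2 - (f + f)² = 2 - (2*f)² = 2 - 4*f²)
1/(393896 + Y(-654)) = 1/(393896 + (2 - 4*(-654)²)) = 1/(393896 + (2 - 4*427716)) = 1/(393896 + (2 - 1710864)) = 1/(393896 - 1710862) = 1/(-1316966) = -1/1316966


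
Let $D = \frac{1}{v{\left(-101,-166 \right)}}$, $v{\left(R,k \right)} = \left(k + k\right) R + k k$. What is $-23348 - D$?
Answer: $- \frac{1426282625}{61088} \approx -23348.0$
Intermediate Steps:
$v{\left(R,k \right)} = k^{2} + 2 R k$ ($v{\left(R,k \right)} = 2 k R + k^{2} = 2 R k + k^{2} = k^{2} + 2 R k$)
$D = \frac{1}{61088}$ ($D = \frac{1}{\left(-166\right) \left(-166 + 2 \left(-101\right)\right)} = \frac{1}{\left(-166\right) \left(-166 - 202\right)} = \frac{1}{\left(-166\right) \left(-368\right)} = \frac{1}{61088} \approx 1.637 \cdot 10^{-5}$)
$-23348 - D = -23348 - \frac{1}{61088} = - \frac{1426282625}{61088}$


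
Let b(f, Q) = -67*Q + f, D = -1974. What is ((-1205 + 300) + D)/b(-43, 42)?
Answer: 2879/2857 ≈ 1.0077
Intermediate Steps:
b(f, Q) = f - 67*Q
((-1205 + 300) + D)/b(-43, 42) = ((-1205 + 300) - 1974)/(-43 - 67*42) = (-905 - 1974)/(-43 - 2814) = -2879/(-2857) = -2879*(-1/2857) = 2879/2857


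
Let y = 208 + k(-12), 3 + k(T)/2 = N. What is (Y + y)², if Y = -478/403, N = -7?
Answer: 5667981796/162409 ≈ 34899.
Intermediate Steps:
Y = -478/403 (Y = -478*1/403 = -478/403 ≈ -1.1861)
k(T) = -20 (k(T) = -6 + 2*(-7) = -6 - 14 = -20)
y = 188 (y = 208 - 20 = 188)
(Y + y)² = (-478/403 + 188)² = (75286/403)² = 5667981796/162409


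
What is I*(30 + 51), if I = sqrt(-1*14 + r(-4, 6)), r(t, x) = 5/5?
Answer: 81*I*sqrt(13) ≈ 292.05*I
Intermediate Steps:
r(t, x) = 1 (r(t, x) = 5*(1/5) = 1)
I = I*sqrt(13) (I = sqrt(-1*14 + 1) = sqrt(-14 + 1) = sqrt(-13) = I*sqrt(13) ≈ 3.6056*I)
I*(30 + 51) = (I*sqrt(13))*(30 + 51) = (I*sqrt(13))*81 = 81*I*sqrt(13)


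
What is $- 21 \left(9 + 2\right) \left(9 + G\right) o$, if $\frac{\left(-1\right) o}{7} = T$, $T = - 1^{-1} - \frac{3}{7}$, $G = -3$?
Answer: $-13860$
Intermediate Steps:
$T = - \frac{10}{7}$ ($T = \left(-1\right) 1 - \frac{3}{7} = -1 - \frac{3}{7} = - \frac{10}{7} \approx -1.4286$)
$o = 10$ ($o = \left(-7\right) \left(- \frac{10}{7}\right) = 10$)
$- 21 \left(9 + 2\right) \left(9 + G\right) o = - 21 \left(9 + 2\right) \left(9 - 3\right) 10 = - 21 \cdot 11 \cdot 6 \cdot 10 = \left(-21\right) 66 \cdot 10 = \left(-1386\right) 10 = -13860$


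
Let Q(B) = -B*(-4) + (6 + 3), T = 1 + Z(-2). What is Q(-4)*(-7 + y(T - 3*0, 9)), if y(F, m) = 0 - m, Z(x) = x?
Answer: 112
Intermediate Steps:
T = -1 (T = 1 - 2 = -1)
y(F, m) = -m
Q(B) = 9 + 4*B (Q(B) = 4*B + 9 = 9 + 4*B)
Q(-4)*(-7 + y(T - 3*0, 9)) = (9 + 4*(-4))*(-7 - 1*9) = (9 - 16)*(-7 - 9) = -7*(-16) = 112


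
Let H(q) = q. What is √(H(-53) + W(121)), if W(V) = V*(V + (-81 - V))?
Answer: I*√9854 ≈ 99.267*I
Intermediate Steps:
W(V) = -81*V (W(V) = V*(-81) = -81*V)
√(H(-53) + W(121)) = √(-53 - 81*121) = √(-53 - 9801) = √(-9854) = I*√9854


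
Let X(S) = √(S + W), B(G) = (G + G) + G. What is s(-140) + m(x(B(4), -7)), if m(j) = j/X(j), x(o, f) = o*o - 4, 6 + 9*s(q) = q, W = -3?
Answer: -146/9 + 140*√137/137 ≈ -4.2612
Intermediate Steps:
s(q) = -⅔ + q/9
B(G) = 3*G (B(G) = 2*G + G = 3*G)
X(S) = √(-3 + S) (X(S) = √(S - 3) = √(-3 + S))
x(o, f) = -4 + o² (x(o, f) = o² - 4 = -4 + o²)
m(j) = j/√(-3 + j) (m(j) = j/(√(-3 + j)) = j/√(-3 + j))
s(-140) + m(x(B(4), -7)) = (-⅔ + (⅑)*(-140)) + (-4 + (3*4)²)/√(-3 + (-4 + (3*4)²)) = (-⅔ - 140/9) + (-4 + 12²)/√(-3 + (-4 + 12²)) = -146/9 + (-4 + 144)/√(-3 + (-4 + 144)) = -146/9 + 140/√(-3 + 140) = -146/9 + 140/√137 = -146/9 + 140*(√137/137) = -146/9 + 140*√137/137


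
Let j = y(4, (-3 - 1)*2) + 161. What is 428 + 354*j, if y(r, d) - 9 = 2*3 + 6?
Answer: 64856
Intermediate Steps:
y(r, d) = 21 (y(r, d) = 9 + (2*3 + 6) = 9 + (6 + 6) = 9 + 12 = 21)
j = 182 (j = 21 + 161 = 182)
428 + 354*j = 428 + 354*182 = 428 + 64428 = 64856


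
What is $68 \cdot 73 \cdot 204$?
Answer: $1012656$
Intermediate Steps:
$68 \cdot 73 \cdot 204 = 4964 \cdot 204 = 1012656$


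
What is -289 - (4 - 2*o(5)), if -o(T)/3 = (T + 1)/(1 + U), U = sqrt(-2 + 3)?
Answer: -311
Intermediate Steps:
U = 1 (U = sqrt(1) = 1)
o(T) = -3/2 - 3*T/2 (o(T) = -3*(T + 1)/(1 + 1) = -3*(1 + T)/2 = -3*(1/2 + T/2) = -3/2 - 3*T/2)
-289 - (4 - 2*o(5)) = -289 - (4 - 2*(-3/2 - 3/2*5)) = -289 - (4 - 2*(-3/2 - 15/2)) = -289 - (4 - 2*(-9)) = -289 - (4 + 18) = -289 - 1*22 = -289 - 22 = -311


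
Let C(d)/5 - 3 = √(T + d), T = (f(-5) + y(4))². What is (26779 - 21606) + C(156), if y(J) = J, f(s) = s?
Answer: 5188 + 5*√157 ≈ 5250.6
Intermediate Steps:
T = 1 (T = (-5 + 4)² = (-1)² = 1)
C(d) = 15 + 5*√(1 + d)
(26779 - 21606) + C(156) = (26779 - 21606) + (15 + 5*√(1 + 156)) = 5173 + (15 + 5*√157) = 5188 + 5*√157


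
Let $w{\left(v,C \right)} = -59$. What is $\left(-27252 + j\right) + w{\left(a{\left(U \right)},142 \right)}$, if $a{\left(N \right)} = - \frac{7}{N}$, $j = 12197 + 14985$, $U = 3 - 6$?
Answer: $-129$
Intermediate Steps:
$U = -3$ ($U = 3 - 6 = -3$)
$j = 27182$
$\left(-27252 + j\right) + w{\left(a{\left(U \right)},142 \right)} = \left(-27252 + 27182\right) - 59 = -70 - 59 = -129$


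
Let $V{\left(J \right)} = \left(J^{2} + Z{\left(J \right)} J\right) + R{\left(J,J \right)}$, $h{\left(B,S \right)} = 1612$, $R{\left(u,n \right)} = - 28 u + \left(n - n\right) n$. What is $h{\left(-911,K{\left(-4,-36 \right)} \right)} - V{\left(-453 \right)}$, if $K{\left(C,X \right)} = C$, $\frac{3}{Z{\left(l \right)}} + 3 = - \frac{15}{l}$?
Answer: $- \frac{97099097}{448} \approx -2.1674 \cdot 10^{5}$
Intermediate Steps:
$Z{\left(l \right)} = \frac{3}{-3 - \frac{15}{l}}$
$R{\left(u,n \right)} = - 28 u$ ($R{\left(u,n \right)} = - 28 u + 0 n = - 28 u + 0 = - 28 u$)
$V{\left(J \right)} = J^{2} - 28 J - \frac{J^{2}}{5 + J}$ ($V{\left(J \right)} = \left(J^{2} + - \frac{J}{5 + J} J\right) - 28 J = \left(J^{2} - \frac{J^{2}}{5 + J}\right) - 28 J = J^{2} - 28 J - \frac{J^{2}}{5 + J}$)
$h{\left(-911,K{\left(-4,-36 \right)} \right)} - V{\left(-453 \right)} = 1612 - - \frac{453 \left(\left(-1\right) \left(-453\right) + \left(-28 - 453\right) \left(5 - 453\right)\right)}{5 - 453} = 1612 - - \frac{453 \left(453 - -215488\right)}{-448} = 1612 - \left(-453\right) \left(- \frac{1}{448}\right) \left(453 + 215488\right) = 1612 - \left(-453\right) \left(- \frac{1}{448}\right) 215941 = 1612 - \frac{97821273}{448} = - \frac{97099097}{448}$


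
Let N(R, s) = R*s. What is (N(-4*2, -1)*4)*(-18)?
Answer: -576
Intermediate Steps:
(N(-4*2, -1)*4)*(-18) = ((-4*2*(-1))*4)*(-18) = (-8*(-1)*4)*(-18) = (8*4)*(-18) = 32*(-18) = -576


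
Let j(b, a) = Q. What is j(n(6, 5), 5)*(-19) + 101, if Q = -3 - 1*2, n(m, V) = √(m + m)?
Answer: 196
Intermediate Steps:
n(m, V) = √2*√m (n(m, V) = √(2*m) = √2*√m)
Q = -5 (Q = -3 - 2 = -5)
j(b, a) = -5
j(n(6, 5), 5)*(-19) + 101 = -5*(-19) + 101 = 95 + 101 = 196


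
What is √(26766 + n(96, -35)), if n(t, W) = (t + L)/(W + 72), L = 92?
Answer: √36649610/37 ≈ 163.62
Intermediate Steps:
n(t, W) = (92 + t)/(72 + W) (n(t, W) = (t + 92)/(W + 72) = (92 + t)/(72 + W))
√(26766 + n(96, -35)) = √(26766 + (92 + 96)/(72 - 35)) = √(26766 + 188/37) = √(990530/37) = √36649610/37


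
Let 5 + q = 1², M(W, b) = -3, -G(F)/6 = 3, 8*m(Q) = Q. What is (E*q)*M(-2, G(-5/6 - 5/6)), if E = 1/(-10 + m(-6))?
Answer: -48/43 ≈ -1.1163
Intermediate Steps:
m(Q) = Q/8
G(F) = -18 (G(F) = -6*3 = -18)
E = -4/43 (E = 1/(-10 + (⅛)*(-6)) = 1/(-10 - ¾) = 1/(-43/4) = -4/43 ≈ -0.093023)
q = -4 (q = -5 + 1² = -5 + 1 = -4)
(E*q)*M(-2, G(-5/6 - 5/6)) = -4/43*(-4)*(-3) = (16/43)*(-3) = -48/43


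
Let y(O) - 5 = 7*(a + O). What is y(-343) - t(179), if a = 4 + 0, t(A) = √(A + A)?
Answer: -2368 - √358 ≈ -2386.9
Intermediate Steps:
t(A) = √2*√A (t(A) = √(2*A) = √2*√A)
a = 4
y(O) = 33 + 7*O (y(O) = 5 + 7*(4 + O) = 5 + (28 + 7*O) = 33 + 7*O)
y(-343) - t(179) = (33 + 7*(-343)) - √2*√179 = (33 - 2401) - √358 = -2368 - √358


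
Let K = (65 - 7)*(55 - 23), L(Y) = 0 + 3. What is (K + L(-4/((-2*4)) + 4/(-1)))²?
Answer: 3455881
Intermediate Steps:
L(Y) = 3
K = 1856 (K = 58*32 = 1856)
(K + L(-4/((-2*4)) + 4/(-1)))² = (1856 + 3)² = 1859² = 3455881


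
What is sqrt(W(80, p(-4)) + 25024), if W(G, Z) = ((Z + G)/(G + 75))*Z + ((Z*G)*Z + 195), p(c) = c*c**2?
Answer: sqrt(8478239755)/155 ≈ 594.05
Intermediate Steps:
p(c) = c**3
W(G, Z) = 195 + G*Z**2 + Z*(G + Z)/(75 + G) (W(G, Z) = ((G + Z)/(75 + G))*Z + ((G*Z)*Z + 195) = ((G + Z)/(75 + G))*Z + (G*Z**2 + 195) = Z*(G + Z)/(75 + G) + (195 + G*Z**2) = 195 + G*Z**2 + Z*(G + Z)/(75 + G))
sqrt(W(80, p(-4)) + 25024) = sqrt((14625 + ((-4)**3)**2 + 195*80 + 80*(-4)**3 + 80**2*((-4)**3)**2 + 75*80*((-4)**3)**2)/(75 + 80) + 25024) = sqrt((14625 + (-64)**2 + 15600 + 80*(-64) + 6400*(-64)**2 + 75*80*(-64)**2)/155 + 25024) = sqrt((14625 + 4096 + 15600 - 5120 + 6400*4096 + 75*80*4096)/155 + 25024) = sqrt((14625 + 4096 + 15600 - 5120 + 26214400 + 24576000)/155 + 25024) = sqrt((1/155)*50819601 + 25024) = sqrt(50819601/155 + 25024) = sqrt(54698321/155) = sqrt(8478239755)/155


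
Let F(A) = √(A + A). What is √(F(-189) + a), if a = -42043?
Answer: √(-42043 + 3*I*√42) ≈ 0.0474 + 205.04*I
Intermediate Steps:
F(A) = √2*√A (F(A) = √(2*A) = √2*√A)
√(F(-189) + a) = √(√2*√(-189) - 42043) = √(√2*(3*I*√21) - 42043) = √(3*I*√42 - 42043) = √(-42043 + 3*I*√42)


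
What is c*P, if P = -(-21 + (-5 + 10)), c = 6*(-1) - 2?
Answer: -128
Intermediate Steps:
c = -8 (c = -6 - 2 = -8)
P = 16 (P = -(-21 + 5) = -1*(-16) = 16)
c*P = -8*16 = -128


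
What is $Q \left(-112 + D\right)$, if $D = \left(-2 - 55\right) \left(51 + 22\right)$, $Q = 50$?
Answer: $-213650$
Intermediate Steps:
$D = -4161$ ($D = \left(-57\right) 73 = -4161$)
$Q \left(-112 + D\right) = 50 \left(-112 - 4161\right) = 50 \left(-4273\right) = -213650$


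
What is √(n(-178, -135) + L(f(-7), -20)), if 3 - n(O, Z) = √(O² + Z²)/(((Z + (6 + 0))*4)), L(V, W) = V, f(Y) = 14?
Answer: √(1131588 + 129*√49909)/258 ≈ 4.1753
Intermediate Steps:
n(O, Z) = 3 - √(O² + Z²)/(24 + 4*Z) (n(O, Z) = 3 - √(O² + Z²)/((Z + (6 + 0))*4) = 3 - √(O² + Z²)/((Z + 6)*4) = 3 - √(O² + Z²)/((6 + Z)*4) = 3 - √(O² + Z²)/(24 + 4*Z))
√(n(-178, -135) + L(f(-7), -20)) = √((72 - √((-178)² + (-135)²) + 12*(-135))/(4*(6 - 135)) + 14) = √((¼)*(72 - √(31684 + 18225) - 1620)/(-129) + 14) = √((¼)*(-1/129)*(72 - √49909 - 1620) + 14) = √((¼)*(-1/129)*(-1548 - √49909) + 14) = √((3 + √49909/516) + 14) = √(17 + √49909/516)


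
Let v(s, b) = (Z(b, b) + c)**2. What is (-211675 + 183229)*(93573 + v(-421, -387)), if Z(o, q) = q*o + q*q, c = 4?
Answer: -2552331667924302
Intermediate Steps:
Z(o, q) = q**2 + o*q (Z(o, q) = o*q + q**2 = q**2 + o*q)
v(s, b) = (4 + 2*b**2)**2 (v(s, b) = (b*(b + b) + 4)**2 = (b*(2*b) + 4)**2 = (2*b**2 + 4)**2 = (4 + 2*b**2)**2)
(-211675 + 183229)*(93573 + v(-421, -387)) = (-211675 + 183229)*(93573 + 4*(2 + (-387)**2)**2) = -28446*(93573 + 4*(2 + 149769)**2) = -28446*(93573 + 4*149771**2) = -28446*(93573 + 4*22431352441) = -28446*(93573 + 89725409764) = -28446*89725503337 = -2552331667924302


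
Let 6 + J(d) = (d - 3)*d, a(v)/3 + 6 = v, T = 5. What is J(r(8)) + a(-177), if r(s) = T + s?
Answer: -425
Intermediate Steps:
a(v) = -18 + 3*v
r(s) = 5 + s
J(d) = -6 + d*(-3 + d) (J(d) = -6 + (d - 3)*d = -6 + (-3 + d)*d = -6 + d*(-3 + d))
J(r(8)) + a(-177) = (-6 + (5 + 8)² - 3*(5 + 8)) + (-18 + 3*(-177)) = (-6 + 13² - 3*13) + (-18 - 531) = (-6 + 169 - 39) - 549 = 124 - 549 = -425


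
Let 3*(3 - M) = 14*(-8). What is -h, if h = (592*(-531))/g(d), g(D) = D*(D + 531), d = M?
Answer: 1414584/103697 ≈ 13.642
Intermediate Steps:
M = 121/3 (M = 3 - 14*(-8)/3 = 3 - ⅓*(-112) = 3 + 112/3 = 121/3 ≈ 40.333)
d = 121/3 ≈ 40.333
g(D) = D*(531 + D)
h = -1414584/103697 (h = (592*(-531))/((121*(531 + 121/3)/3)) = -314352/((121/3)*(1714/3)) = -314352/207394/9 = -314352*9/207394 = -1414584/103697 ≈ -13.642)
-h = -1*(-1414584/103697) = 1414584/103697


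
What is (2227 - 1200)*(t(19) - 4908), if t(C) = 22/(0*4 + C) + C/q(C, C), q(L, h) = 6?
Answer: -574112513/114 ≈ -5.0361e+6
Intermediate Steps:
t(C) = 22/C + C/6 (t(C) = 22/(0*4 + C) + C/6 = 22/(0 + C) + C*(⅙) = 22/C + C/6)
(2227 - 1200)*(t(19) - 4908) = (2227 - 1200)*((22/19 + (⅙)*19) - 4908) = 1027*((22*(1/19) + 19/6) - 4908) = 1027*((22/19 + 19/6) - 4908) = 1027*(493/114 - 4908) = 1027*(-559019/114) = -574112513/114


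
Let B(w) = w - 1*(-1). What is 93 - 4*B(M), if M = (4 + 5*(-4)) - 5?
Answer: 173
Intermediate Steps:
M = -21 (M = (4 - 20) - 5 = -16 - 5 = -21)
B(w) = 1 + w (B(w) = w + 1 = 1 + w)
93 - 4*B(M) = 93 - 4*(1 - 21) = 93 - 4*(-20) = 93 + 80 = 173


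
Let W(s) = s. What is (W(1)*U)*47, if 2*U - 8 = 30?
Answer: 893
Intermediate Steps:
U = 19 (U = 4 + (1/2)*30 = 4 + 15 = 19)
(W(1)*U)*47 = (1*19)*47 = 19*47 = 893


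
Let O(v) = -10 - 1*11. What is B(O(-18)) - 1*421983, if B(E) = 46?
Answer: -421937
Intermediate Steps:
O(v) = -21 (O(v) = -10 - 11 = -21)
B(O(-18)) - 1*421983 = 46 - 1*421983 = 46 - 421983 = -421937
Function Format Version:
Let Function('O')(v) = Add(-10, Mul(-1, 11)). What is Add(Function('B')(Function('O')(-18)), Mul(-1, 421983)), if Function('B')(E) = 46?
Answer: -421937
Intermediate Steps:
Function('O')(v) = -21 (Function('O')(v) = Add(-10, -11) = -21)
Add(Function('B')(Function('O')(-18)), Mul(-1, 421983)) = Add(46, Mul(-1, 421983)) = Add(46, -421983) = -421937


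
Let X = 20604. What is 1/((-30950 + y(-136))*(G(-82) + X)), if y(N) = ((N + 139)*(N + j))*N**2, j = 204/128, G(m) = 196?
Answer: -1/155768787200 ≈ -6.4198e-12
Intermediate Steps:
j = 51/32 (j = 204*(1/128) = 51/32 ≈ 1.5938)
y(N) = N**2*(139 + N)*(51/32 + N) (y(N) = ((N + 139)*(N + 51/32))*N**2 = ((139 + N)*(51/32 + N))*N**2 = N**2*(139 + N)*(51/32 + N))
1/((-30950 + y(-136))*(G(-82) + X)) = 1/((-30950 + (1/32)*(-136)**2*(7089 + 32*(-136)**2 + 4499*(-136)))*(196 + 20604)) = 1/((-30950 + (1/32)*18496*(7089 + 32*18496 - 611864))*20800) = 1/((-30950 + (1/32)*18496*(7089 + 591872 - 611864))*20800) = 1/((-30950 + (1/32)*18496*(-12903))*20800) = 1/((-30950 - 7457934)*20800) = 1/(-7488884*20800) = 1/(-155768787200) = -1/155768787200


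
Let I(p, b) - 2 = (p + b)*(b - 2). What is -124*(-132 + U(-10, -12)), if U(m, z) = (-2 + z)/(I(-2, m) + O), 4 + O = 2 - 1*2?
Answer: 1162996/71 ≈ 16380.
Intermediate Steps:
I(p, b) = 2 + (-2 + b)*(b + p) (I(p, b) = 2 + (p + b)*(b - 2) = 2 + (b + p)*(-2 + b) = 2 + (-2 + b)*(b + p))
O = -4 (O = -4 + (2 - 1*2) = -4 + (2 - 2) = -4 + 0 = -4)
U(m, z) = (-2 + z)/(2 + m² - 4*m) (U(m, z) = (-2 + z)/((2 + m² - 2*m - 2*(-2) + m*(-2)) - 4) = (-2 + z)/((2 + m² - 2*m + 4 - 2*m) - 4) = (-2 + z)/((6 + m² - 4*m) - 4) = (-2 + z)/(2 + m² - 4*m))
-124*(-132 + U(-10, -12)) = -124*(-132 + (-2 - 12)/(2 + (-10)² - 4*(-10))) = -124*(-132 - 14/(2 + 100 + 40)) = -124*(-132 - 14/142) = -124*(-132 + (1/142)*(-14)) = -124*(-132 - 7/71) = -124*(-9379/71) = 1162996/71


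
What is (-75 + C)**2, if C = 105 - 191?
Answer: 25921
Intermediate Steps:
C = -86
(-75 + C)**2 = (-75 - 86)**2 = (-161)**2 = 25921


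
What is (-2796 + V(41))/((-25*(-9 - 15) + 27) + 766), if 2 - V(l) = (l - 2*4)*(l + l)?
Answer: -5500/1393 ≈ -3.9483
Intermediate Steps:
V(l) = 2 - 2*l*(-8 + l) (V(l) = 2 - (l - 2*4)*(l + l) = 2 - (l - 8)*2*l = 2 - (-8 + l)*2*l = 2 - 2*l*(-8 + l))
(-2796 + V(41))/((-25*(-9 - 15) + 27) + 766) = (-2796 + (2 - 2*41² + 16*41))/((-25*(-9 - 15) + 27) + 766) = (-2796 + (2 - 2*1681 + 656))/((-25*(-24) + 27) + 766) = (-2796 + (2 - 3362 + 656))/((600 + 27) + 766) = (-2796 - 2704)/(627 + 766) = -5500/1393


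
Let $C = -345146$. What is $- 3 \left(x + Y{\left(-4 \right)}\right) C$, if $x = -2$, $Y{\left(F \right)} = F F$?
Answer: $14496132$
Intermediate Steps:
$Y{\left(F \right)} = F^{2}$
$- 3 \left(x + Y{\left(-4 \right)}\right) C = - 3 \left(-2 + \left(-4\right)^{2}\right) \left(-345146\right) = - 3 \left(-2 + 16\right) \left(-345146\right) = \left(-3\right) 14 \left(-345146\right) = \left(-42\right) \left(-345146\right) = 14496132$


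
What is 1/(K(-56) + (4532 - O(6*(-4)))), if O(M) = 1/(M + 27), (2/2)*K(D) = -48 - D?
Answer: 3/13619 ≈ 0.00022028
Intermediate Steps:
K(D) = -48 - D
O(M) = 1/(27 + M)
1/(K(-56) + (4532 - O(6*(-4)))) = 1/((-48 - 1*(-56)) + (4532 - 1/(27 + 6*(-4)))) = 1/((-48 + 56) + (4532 - 1/(27 - 24))) = 1/(8 + (4532 - 1/3)) = 1/(8 + 13595/3) = 1/(13619/3) = 3/13619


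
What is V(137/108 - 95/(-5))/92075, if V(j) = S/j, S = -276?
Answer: -29808/201552175 ≈ -0.00014789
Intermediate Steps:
V(j) = -276/j
V(137/108 - 95/(-5))/92075 = -276/(137/108 - 95/(-5))/92075 = -276/(137*(1/108) - 95*(-1/5))*(1/92075) = -276/(137/108 + 19)*(1/92075) = -276/2189/108*(1/92075) = -276*108/2189*(1/92075) = -29808/2189*1/92075 = -29808/201552175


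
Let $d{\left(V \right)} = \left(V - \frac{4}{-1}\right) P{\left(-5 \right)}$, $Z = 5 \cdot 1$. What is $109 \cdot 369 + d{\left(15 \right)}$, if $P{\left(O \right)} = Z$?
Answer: $40316$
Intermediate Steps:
$Z = 5$
$P{\left(O \right)} = 5$
$d{\left(V \right)} = 20 + 5 V$ ($d{\left(V \right)} = \left(V - \frac{4}{-1}\right) 5 = \left(V - -4\right) 5 = \left(V + 4\right) 5 = \left(4 + V\right) 5 = 20 + 5 V$)
$109 \cdot 369 + d{\left(15 \right)} = 109 \cdot 369 + \left(20 + 5 \cdot 15\right) = 40221 + \left(20 + 75\right) = 40221 + 95 = 40316$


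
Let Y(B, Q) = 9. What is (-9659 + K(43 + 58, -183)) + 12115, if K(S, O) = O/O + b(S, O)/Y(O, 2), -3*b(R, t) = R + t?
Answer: 66421/27 ≈ 2460.0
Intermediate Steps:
b(R, t) = -R/3 - t/3 (b(R, t) = -(R + t)/3 = -R/3 - t/3)
K(S, O) = 1 - O/27 - S/27 (K(S, O) = O/O + (-S/3 - O/3)/9 = 1 + (-O/3 - S/3)*(⅑) = 1 + (-O/27 - S/27) = 1 - O/27 - S/27)
(-9659 + K(43 + 58, -183)) + 12115 = (-9659 + (1 - 1/27*(-183) - (43 + 58)/27)) + 12115 = (-9659 + (1 + 61/9 - 1/27*101)) + 12115 = (-9659 + (1 + 61/9 - 101/27)) + 12115 = (-9659 + 109/27) + 12115 = -260684/27 + 12115 = 66421/27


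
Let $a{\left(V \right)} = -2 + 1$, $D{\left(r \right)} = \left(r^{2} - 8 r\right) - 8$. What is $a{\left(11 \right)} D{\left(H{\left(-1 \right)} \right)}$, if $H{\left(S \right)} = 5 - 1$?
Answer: $24$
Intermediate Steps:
$H{\left(S \right)} = 4$ ($H{\left(S \right)} = 5 - 1 = 4$)
$D{\left(r \right)} = -8 + r^{2} - 8 r$
$a{\left(V \right)} = -1$
$a{\left(11 \right)} D{\left(H{\left(-1 \right)} \right)} = - (-8 + 4^{2} - 32) = - (-8 + 16 - 32) = \left(-1\right) \left(-24\right) = 24$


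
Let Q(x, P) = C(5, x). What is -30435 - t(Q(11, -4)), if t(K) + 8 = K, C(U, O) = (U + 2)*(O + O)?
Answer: -30581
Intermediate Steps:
C(U, O) = 2*O*(2 + U) (C(U, O) = (2 + U)*(2*O) = 2*O*(2 + U))
Q(x, P) = 14*x (Q(x, P) = 2*x*(2 + 5) = 2*x*7 = 14*x)
t(K) = -8 + K
-30435 - t(Q(11, -4)) = -30435 - (-8 + 14*11) = -30435 - (-8 + 154) = -30435 - 1*146 = -30435 - 146 = -30581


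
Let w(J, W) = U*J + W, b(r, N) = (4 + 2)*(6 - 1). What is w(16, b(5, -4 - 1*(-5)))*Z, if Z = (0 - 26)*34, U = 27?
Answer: -408408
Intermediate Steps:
b(r, N) = 30 (b(r, N) = 6*5 = 30)
w(J, W) = W + 27*J (w(J, W) = 27*J + W = W + 27*J)
Z = -884 (Z = -26*34 = -884)
w(16, b(5, -4 - 1*(-5)))*Z = (30 + 27*16)*(-884) = (30 + 432)*(-884) = 462*(-884) = -408408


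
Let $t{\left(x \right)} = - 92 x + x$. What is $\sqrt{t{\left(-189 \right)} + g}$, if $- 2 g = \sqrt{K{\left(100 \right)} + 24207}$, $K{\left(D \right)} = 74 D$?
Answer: $\frac{\sqrt{68796 - 2 \sqrt{31607}}}{2} \approx 130.81$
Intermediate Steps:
$g = - \frac{\sqrt{31607}}{2}$ ($g = - \frac{\sqrt{74 \cdot 100 + 24207}}{2} = - \frac{\sqrt{7400 + 24207}}{2} = - \frac{\sqrt{31607}}{2} \approx -88.892$)
$t{\left(x \right)} = - 91 x$
$\sqrt{t{\left(-189 \right)} + g} = \sqrt{\left(-91\right) \left(-189\right) - \frac{\sqrt{31607}}{2}} = \sqrt{17199 - \frac{\sqrt{31607}}{2}}$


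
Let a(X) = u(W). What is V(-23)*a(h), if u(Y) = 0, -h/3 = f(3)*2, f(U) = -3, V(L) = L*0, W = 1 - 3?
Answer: 0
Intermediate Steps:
W = -2
V(L) = 0
h = 18 (h = -(-9)*2 = -3*(-6) = 18)
a(X) = 0
V(-23)*a(h) = 0*0 = 0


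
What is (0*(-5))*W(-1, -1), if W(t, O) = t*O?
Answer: 0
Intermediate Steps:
W(t, O) = O*t
(0*(-5))*W(-1, -1) = (0*(-5))*(-1*(-1)) = 0*1 = 0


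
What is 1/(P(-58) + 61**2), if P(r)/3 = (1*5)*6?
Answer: 1/3811 ≈ 0.00026240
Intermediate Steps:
P(r) = 90 (P(r) = 3*((1*5)*6) = 3*(5*6) = 3*30 = 90)
1/(P(-58) + 61**2) = 1/(90 + 61**2) = 1/(90 + 3721) = 1/3811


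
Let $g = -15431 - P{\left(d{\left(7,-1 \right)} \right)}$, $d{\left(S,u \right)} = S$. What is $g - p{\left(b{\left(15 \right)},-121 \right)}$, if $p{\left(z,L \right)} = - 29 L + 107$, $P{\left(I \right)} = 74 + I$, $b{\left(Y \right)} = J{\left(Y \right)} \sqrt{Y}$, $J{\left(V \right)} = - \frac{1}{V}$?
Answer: $-19128$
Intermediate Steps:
$b{\left(Y \right)} = - \frac{1}{\sqrt{Y}}$ ($b{\left(Y \right)} = - \frac{1}{Y} \sqrt{Y} = - \frac{1}{\sqrt{Y}}$)
$p{\left(z,L \right)} = 107 - 29 L$
$g = -15512$ ($g = -15431 - \left(74 + 7\right) = -15431 - 81 = -15512$)
$g - p{\left(b{\left(15 \right)},-121 \right)} = -15512 - \left(107 - -3509\right) = -15512 - \left(107 + 3509\right) = -15512 - 3616 = -19128$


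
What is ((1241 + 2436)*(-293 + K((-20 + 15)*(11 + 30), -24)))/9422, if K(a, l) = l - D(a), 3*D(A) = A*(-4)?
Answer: -930281/4038 ≈ -230.38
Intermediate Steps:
D(A) = -4*A/3 (D(A) = (A*(-4))/3 = (-4*A)/3 = -4*A/3)
K(a, l) = l + 4*a/3 (K(a, l) = l - (-4)*a/3 = l + 4*a/3)
((1241 + 2436)*(-293 + K((-20 + 15)*(11 + 30), -24)))/9422 = ((1241 + 2436)*(-293 + (-24 + 4*((-20 + 15)*(11 + 30))/3)))/9422 = (3677*(-293 + (-24 + 4*(-5*41)/3)))*(1/9422) = (3677*(-293 + (-24 + (4/3)*(-205))))*(1/9422) = (3677*(-293 + (-24 - 820/3)))*(1/9422) = (3677*(-293 - 892/3))*(1/9422) = (3677*(-1771/3))*(1/9422) = -6511967/3*1/9422 = -930281/4038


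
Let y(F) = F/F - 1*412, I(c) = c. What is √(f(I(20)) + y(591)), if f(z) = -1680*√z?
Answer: √(-411 - 3360*√5) ≈ 89.018*I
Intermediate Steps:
y(F) = -411 (y(F) = 1 - 412 = -411)
√(f(I(20)) + y(591)) = √(-3360*√5 - 411) = √(-411 - 3360*√5)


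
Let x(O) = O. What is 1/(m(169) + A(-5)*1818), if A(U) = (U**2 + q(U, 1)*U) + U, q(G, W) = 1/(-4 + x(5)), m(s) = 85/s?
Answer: 169/4608715 ≈ 3.6670e-5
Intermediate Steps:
q(G, W) = 1 (q(G, W) = 1/(-4 + 5) = 1/1 = 1)
A(U) = U**2 + 2*U (A(U) = (U**2 + 1*U) + U = (U**2 + U) + U = (U + U**2) + U = U**2 + 2*U)
1/(m(169) + A(-5)*1818) = 1/(85/169 - 5*(2 - 5)*1818) = 1/(85*(1/169) - 5*(-3)*1818) = 1/(85/169 + 15*1818) = 1/(85/169 + 27270) = 1/(4608715/169) = 169/4608715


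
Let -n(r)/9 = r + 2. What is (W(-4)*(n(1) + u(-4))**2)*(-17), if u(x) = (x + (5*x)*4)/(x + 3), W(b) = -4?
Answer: 220932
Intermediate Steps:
n(r) = -18 - 9*r (n(r) = -9*(r + 2) = -9*(2 + r) = -18 - 9*r)
u(x) = 21*x/(3 + x) (u(x) = (x + 20*x)/(3 + x) = (21*x)/(3 + x) = 21*x/(3 + x))
(W(-4)*(n(1) + u(-4))**2)*(-17) = -4*((-18 - 9*1) + 21*(-4)/(3 - 4))**2*(-17) = -4*((-18 - 9) + 21*(-4)/(-1))**2*(-17) = -4*(-27 + 21*(-4)*(-1))**2*(-17) = -4*(-27 + 84)**2*(-17) = -4*57**2*(-17) = -4*3249*(-17) = -12996*(-17) = 220932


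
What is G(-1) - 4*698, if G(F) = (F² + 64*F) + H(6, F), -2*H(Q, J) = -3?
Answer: -5707/2 ≈ -2853.5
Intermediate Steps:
H(Q, J) = 3/2 (H(Q, J) = -½*(-3) = 3/2)
G(F) = 3/2 + F² + 64*F (G(F) = (F² + 64*F) + 3/2 = 3/2 + F² + 64*F)
G(-1) - 4*698 = (3/2 + (-1)² + 64*(-1)) - 4*698 = (3/2 + 1 - 64) - 2792 = -123/2 - 2792 = -5707/2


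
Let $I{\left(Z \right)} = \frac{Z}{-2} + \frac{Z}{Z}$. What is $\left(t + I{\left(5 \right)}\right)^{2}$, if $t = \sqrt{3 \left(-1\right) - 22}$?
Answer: $\frac{\left(3 - 10 i\right)^{2}}{4} \approx -22.75 - 15.0 i$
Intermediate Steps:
$I{\left(Z \right)} = 1 - \frac{Z}{2}$ ($I{\left(Z \right)} = Z \left(- \frac{1}{2}\right) + 1 = - \frac{Z}{2} + 1 = 1 - \frac{Z}{2}$)
$t = 5 i$ ($t = \sqrt{-3 - 22} = \sqrt{-25} = 5 i \approx 5.0 i$)
$\left(t + I{\left(5 \right)}\right)^{2} = \left(5 i + \left(1 - \frac{5}{2}\right)\right)^{2} = \left(5 i - \frac{3}{2}\right)^{2} = \left(- \frac{3}{2} + 5 i\right)^{2}$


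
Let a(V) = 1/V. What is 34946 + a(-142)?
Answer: 4962331/142 ≈ 34946.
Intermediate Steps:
34946 + a(-142) = 34946 + 1/(-142) = 34946 - 1/142 = 4962331/142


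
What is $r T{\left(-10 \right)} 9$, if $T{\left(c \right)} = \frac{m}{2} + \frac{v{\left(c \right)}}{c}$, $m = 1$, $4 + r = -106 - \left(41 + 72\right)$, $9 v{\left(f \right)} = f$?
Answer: $- \frac{2453}{2} \approx -1226.5$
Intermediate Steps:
$v{\left(f \right)} = \frac{f}{9}$
$r = -223$ ($r = -4 - 219 = -223$)
$T{\left(c \right)} = \frac{11}{18}$ ($T{\left(c \right)} = 1 \cdot \frac{1}{2} + \frac{\frac{1}{9} c}{c} = 1 \cdot \frac{1}{2} + \frac{1}{9} = \frac{1}{2} + \frac{1}{9} = \frac{11}{18}$)
$r T{\left(-10 \right)} 9 = \left(-223\right) \frac{11}{18} \cdot 9 = \left(- \frac{2453}{18}\right) 9 = - \frac{2453}{2}$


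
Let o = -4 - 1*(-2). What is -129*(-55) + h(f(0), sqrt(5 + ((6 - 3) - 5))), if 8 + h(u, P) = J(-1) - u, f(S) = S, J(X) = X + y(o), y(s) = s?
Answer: 7084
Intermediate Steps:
o = -2 (o = -4 + 2 = -2)
J(X) = -2 + X (J(X) = X - 2 = -2 + X)
h(u, P) = -11 - u (h(u, P) = -8 + ((-2 - 1) - u) = -8 + (-3 - u) = -11 - u)
-129*(-55) + h(f(0), sqrt(5 + ((6 - 3) - 5))) = -129*(-55) + (-11 - 1*0) = 7095 + (-11 + 0) = 7095 - 11 = 7084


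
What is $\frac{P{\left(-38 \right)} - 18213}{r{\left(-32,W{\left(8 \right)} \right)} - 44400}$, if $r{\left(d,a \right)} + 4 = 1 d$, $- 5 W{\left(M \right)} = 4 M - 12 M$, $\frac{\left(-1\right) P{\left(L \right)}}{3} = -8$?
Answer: $\frac{6063}{14812} \approx 0.40933$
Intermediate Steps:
$P{\left(L \right)} = 24$ ($P{\left(L \right)} = \left(-3\right) \left(-8\right) = 24$)
$W{\left(M \right)} = \frac{8 M}{5}$ ($W{\left(M \right)} = - \frac{4 M - 12 M}{5} = - \frac{\left(-8\right) M}{5} = \frac{8 M}{5}$)
$r{\left(d,a \right)} = -4 + d$ ($r{\left(d,a \right)} = -4 + 1 d = -4 + d$)
$\frac{P{\left(-38 \right)} - 18213}{r{\left(-32,W{\left(8 \right)} \right)} - 44400} = \frac{24 - 18213}{\left(-4 - 32\right) - 44400} = - \frac{18189}{-36 - 44400} = - \frac{18189}{-44436} = \left(-18189\right) \left(- \frac{1}{44436}\right) = \frac{6063}{14812}$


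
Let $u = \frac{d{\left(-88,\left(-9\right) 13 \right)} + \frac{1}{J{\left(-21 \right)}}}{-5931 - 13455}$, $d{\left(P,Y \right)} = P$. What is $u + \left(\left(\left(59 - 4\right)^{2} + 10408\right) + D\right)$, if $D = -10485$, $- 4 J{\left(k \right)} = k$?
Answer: $\frac{600075166}{203553} \approx 2948.0$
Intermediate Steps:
$J{\left(k \right)} = - \frac{k}{4}$
$u = \frac{922}{203553}$ ($u = \frac{-88 + \frac{1}{\left(- \frac{1}{4}\right) \left(-21\right)}}{-5931 - 13455} = \frac{-88 + \frac{1}{\frac{21}{4}}}{-19386} = \left(-88 + \frac{4}{21}\right) \left(- \frac{1}{19386}\right) = \left(- \frac{1844}{21}\right) \left(- \frac{1}{19386}\right) = \frac{922}{203553} \approx 0.0045295$)
$u + \left(\left(\left(59 - 4\right)^{2} + 10408\right) + D\right) = \frac{922}{203553} - \left(77 - \left(59 - 4\right)^{2}\right) = \frac{922}{203553} - \left(77 - 3025\right) = \frac{922}{203553} + \left(\left(3025 + 10408\right) - 10485\right) = \frac{922}{203553} + \left(13433 - 10485\right) = \frac{922}{203553} + 2948 = \frac{600075166}{203553}$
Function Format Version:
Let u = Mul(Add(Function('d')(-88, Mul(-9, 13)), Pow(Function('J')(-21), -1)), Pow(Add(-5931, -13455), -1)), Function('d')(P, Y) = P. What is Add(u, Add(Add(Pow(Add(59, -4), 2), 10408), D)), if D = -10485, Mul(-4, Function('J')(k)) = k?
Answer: Rational(600075166, 203553) ≈ 2948.0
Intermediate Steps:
Function('J')(k) = Mul(Rational(-1, 4), k)
u = Rational(922, 203553) (u = Mul(Add(-88, Pow(Mul(Rational(-1, 4), -21), -1)), Pow(Add(-5931, -13455), -1)) = Mul(Add(-88, Pow(Rational(21, 4), -1)), Pow(-19386, -1)) = Mul(Add(-88, Rational(4, 21)), Rational(-1, 19386)) = Mul(Rational(-1844, 21), Rational(-1, 19386)) = Rational(922, 203553) ≈ 0.0045295)
Add(u, Add(Add(Pow(Add(59, -4), 2), 10408), D)) = Add(Rational(922, 203553), Add(Add(Pow(Add(59, -4), 2), 10408), -10485)) = Add(Rational(922, 203553), Add(Add(Pow(55, 2), 10408), -10485)) = Add(Rational(922, 203553), Add(Add(3025, 10408), -10485)) = Add(Rational(922, 203553), Add(13433, -10485)) = Add(Rational(922, 203553), 2948) = Rational(600075166, 203553)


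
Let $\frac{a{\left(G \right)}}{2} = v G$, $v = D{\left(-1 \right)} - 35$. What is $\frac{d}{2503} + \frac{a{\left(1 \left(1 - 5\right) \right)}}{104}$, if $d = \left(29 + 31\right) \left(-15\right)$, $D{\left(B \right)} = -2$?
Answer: $\frac{80911}{32539} \approx 2.4866$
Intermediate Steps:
$d = -900$ ($d = 60 \left(-15\right) = -900$)
$v = -37$ ($v = -2 - 35 = -37$)
$a{\left(G \right)} = - 74 G$ ($a{\left(G \right)} = 2 \left(- 37 G\right) = - 74 G$)
$\frac{d}{2503} + \frac{a{\left(1 \left(1 - 5\right) \right)}}{104} = - \frac{900}{2503} + \frac{\left(-74\right) 1 \left(1 - 5\right)}{104} = \left(-900\right) \frac{1}{2503} + - 74 \cdot 1 \left(-4\right) \frac{1}{104} = - \frac{900}{2503} + \left(-74\right) \left(-4\right) \frac{1}{104} = - \frac{900}{2503} + 296 \cdot \frac{1}{104} = - \frac{900}{2503} + \frac{37}{13} = \frac{80911}{32539}$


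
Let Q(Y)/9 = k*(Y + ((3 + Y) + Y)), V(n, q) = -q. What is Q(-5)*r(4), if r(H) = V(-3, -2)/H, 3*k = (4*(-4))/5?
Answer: 288/5 ≈ 57.600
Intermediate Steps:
k = -16/15 (k = ((4*(-4))/5)/3 = (-16*1/5)/3 = (1/3)*(-16/5) = -16/15 ≈ -1.0667)
r(H) = 2/H (r(H) = (-1*(-2))/H = 2/H)
Q(Y) = -144/5 - 144*Y/5 (Q(Y) = 9*(-16*(Y + ((3 + Y) + Y))/15) = 9*(-16*(Y + (3 + 2*Y))/15) = 9*(-16*(3 + 3*Y)/15) = 9*(-16/5 - 16*Y/5) = -144/5 - 144*Y/5)
Q(-5)*r(4) = (-144/5 - 144/5*(-5))*(2/4) = (-144/5 + 144)*(2*(1/4)) = (576/5)*(1/2) = 288/5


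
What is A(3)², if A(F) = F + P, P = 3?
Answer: 36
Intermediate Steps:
A(F) = 3 + F (A(F) = F + 3 = 3 + F)
A(3)² = (3 + 3)² = 6² = 36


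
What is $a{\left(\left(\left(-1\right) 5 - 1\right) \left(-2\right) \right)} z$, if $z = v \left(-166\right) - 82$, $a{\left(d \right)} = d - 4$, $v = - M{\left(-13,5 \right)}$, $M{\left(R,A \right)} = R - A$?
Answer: $-24560$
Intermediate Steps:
$v = 18$ ($v = - (-13 - 5) = \left(-1\right) \left(-18\right) = 18$)
$a{\left(d \right)} = -4 + d$ ($a{\left(d \right)} = d - 4 = -4 + d$)
$z = -3070$ ($z = 18 \left(-166\right) - 82 = -2988 - 82 = -3070$)
$a{\left(\left(\left(-1\right) 5 - 1\right) \left(-2\right) \right)} z = \left(-4 + \left(\left(-1\right) 5 - 1\right) \left(-2\right)\right) \left(-3070\right) = \left(-4 + \left(-5 - 1\right) \left(-2\right)\right) \left(-3070\right) = \left(-4 - -12\right) \left(-3070\right) = \left(-4 + 12\right) \left(-3070\right) = 8 \left(-3070\right) = -24560$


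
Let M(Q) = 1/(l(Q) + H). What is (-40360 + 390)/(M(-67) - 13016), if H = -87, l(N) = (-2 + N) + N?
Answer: 8913310/2902569 ≈ 3.0708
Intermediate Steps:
l(N) = -2 + 2*N
M(Q) = 1/(-89 + 2*Q) (M(Q) = 1/((-2 + 2*Q) - 87) = 1/(-89 + 2*Q))
(-40360 + 390)/(M(-67) - 13016) = (-40360 + 390)/(1/(-89 + 2*(-67)) - 13016) = -39970/(1/(-89 - 134) - 13016) = -39970/(1/(-223) - 13016) = -39970/(-1/223 - 13016) = -39970/(-2902569/223) = -39970*(-223/2902569) = 8913310/2902569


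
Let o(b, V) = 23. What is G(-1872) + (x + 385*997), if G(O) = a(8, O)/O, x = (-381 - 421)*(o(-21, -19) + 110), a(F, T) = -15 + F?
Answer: 518879095/1872 ≈ 2.7718e+5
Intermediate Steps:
x = -106666 (x = (-381 - 421)*(23 + 110) = -802*133 = -106666)
G(O) = -7/O (G(O) = (-15 + 8)/O = -7/O)
G(-1872) + (x + 385*997) = -7/(-1872) + (-106666 + 385*997) = -7*(-1/1872) + (-106666 + 383845) = 7/1872 + 277179 = 518879095/1872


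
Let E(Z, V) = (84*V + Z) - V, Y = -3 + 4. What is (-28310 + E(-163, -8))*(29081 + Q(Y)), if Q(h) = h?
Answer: -847362234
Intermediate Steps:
Y = 1
E(Z, V) = Z + 83*V (E(Z, V) = (Z + 84*V) - V = Z + 83*V)
(-28310 + E(-163, -8))*(29081 + Q(Y)) = (-28310 + (-163 + 83*(-8)))*(29081 + 1) = (-28310 + (-163 - 664))*29082 = (-28310 - 827)*29082 = -29137*29082 = -847362234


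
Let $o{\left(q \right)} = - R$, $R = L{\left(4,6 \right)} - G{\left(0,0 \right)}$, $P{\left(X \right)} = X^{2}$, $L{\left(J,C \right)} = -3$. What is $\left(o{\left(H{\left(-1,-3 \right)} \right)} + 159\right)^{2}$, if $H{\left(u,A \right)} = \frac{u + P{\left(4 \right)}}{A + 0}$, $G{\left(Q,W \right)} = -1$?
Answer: $25921$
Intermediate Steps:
$R = -2$ ($R = -3 - -1 = -3 + 1 = -2$)
$H{\left(u,A \right)} = \frac{16 + u}{A}$ ($H{\left(u,A \right)} = \frac{u + 4^{2}}{A + 0} = \frac{u + 16}{A} = \frac{16 + u}{A}$)
$o{\left(q \right)} = 2$ ($o{\left(q \right)} = \left(-1\right) \left(-2\right) = 2$)
$\left(o{\left(H{\left(-1,-3 \right)} \right)} + 159\right)^{2} = \left(2 + 159\right)^{2} = 161^{2} = 25921$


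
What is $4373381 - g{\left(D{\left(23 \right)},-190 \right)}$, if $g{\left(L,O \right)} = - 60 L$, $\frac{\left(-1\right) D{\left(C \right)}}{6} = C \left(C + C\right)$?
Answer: $3992501$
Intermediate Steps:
$D{\left(C \right)} = - 12 C^{2}$ ($D{\left(C \right)} = - 6 C \left(C + C\right) = - 6 C 2 C = - 6 \cdot 2 C^{2} = - 12 C^{2}$)
$4373381 - g{\left(D{\left(23 \right)},-190 \right)} = 4373381 - - 60 \left(- 12 \cdot 23^{2}\right) = 4373381 - - 60 \left(\left(-12\right) 529\right) = 4373381 - \left(-60\right) \left(-6348\right) = 4373381 - 380880 = 3992501$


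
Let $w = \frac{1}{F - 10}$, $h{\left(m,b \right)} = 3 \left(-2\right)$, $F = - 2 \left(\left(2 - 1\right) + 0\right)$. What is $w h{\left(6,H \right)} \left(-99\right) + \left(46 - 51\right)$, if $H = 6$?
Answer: $- \frac{109}{2} \approx -54.5$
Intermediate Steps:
$F = -2$ ($F = - 2 \left(\left(2 - 1\right) + 0\right) = - 2 \left(1 + 0\right) = \left(-2\right) 1 = -2$)
$h{\left(m,b \right)} = -6$
$w = - \frac{1}{12}$ ($w = \frac{1}{-2 - 10} = \frac{1}{-12} = - \frac{1}{12} \approx -0.083333$)
$w h{\left(6,H \right)} \left(-99\right) + \left(46 - 51\right) = \left(- \frac{1}{12}\right) \left(-6\right) \left(-99\right) + \left(46 - 51\right) = \frac{1}{2} \left(-99\right) + \left(46 - 51\right) = - \frac{99}{2} - 5 = - \frac{109}{2}$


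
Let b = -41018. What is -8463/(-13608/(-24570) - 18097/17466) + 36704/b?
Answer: 197039588416222/11229272261 ≈ 17547.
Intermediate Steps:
-8463/(-13608/(-24570) - 18097/17466) + 36704/b = -8463/(-13608/(-24570) - 18097/17466) + 36704/(-41018) = -8463/(-13608*(-1/24570) - 18097*1/17466) + 36704*(-1/41018) = -8463/(36/65 - 18097/17466) - 18352/20509 = -8463/(-547529/1135290) - 18352/20509 = -8463*(-1135290/547529) - 18352/20509 = 9607959270/547529 - 18352/20509 = 197039588416222/11229272261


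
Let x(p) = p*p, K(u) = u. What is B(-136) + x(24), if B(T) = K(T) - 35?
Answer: 405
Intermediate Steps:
x(p) = p²
B(T) = -35 + T (B(T) = T - 35 = -35 + T)
B(-136) + x(24) = (-35 - 136) + 24² = -171 + 576 = 405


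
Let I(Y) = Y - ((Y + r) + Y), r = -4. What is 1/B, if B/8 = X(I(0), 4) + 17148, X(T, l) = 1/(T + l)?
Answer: 1/137185 ≈ 7.2894e-6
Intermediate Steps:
I(Y) = 4 - Y (I(Y) = Y - ((Y - 4) + Y) = Y - ((-4 + Y) + Y) = Y - (-4 + 2*Y) = Y + (4 - 2*Y) = 4 - Y)
B = 137185 (B = 8*(1/((4 - 1*0) + 4) + 17148) = 8*(1/((4 + 0) + 4) + 17148) = 8*(1/(4 + 4) + 17148) = 8*(1/8 + 17148) = 8*(⅛ + 17148) = 8*(137185/8) = 137185)
1/B = 1/137185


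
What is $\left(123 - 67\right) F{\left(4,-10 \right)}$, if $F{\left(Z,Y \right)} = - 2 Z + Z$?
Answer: $-224$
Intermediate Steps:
$F{\left(Z,Y \right)} = - Z$
$\left(123 - 67\right) F{\left(4,-10 \right)} = \left(123 - 67\right) \left(\left(-1\right) 4\right) = 56 \left(-4\right) = -224$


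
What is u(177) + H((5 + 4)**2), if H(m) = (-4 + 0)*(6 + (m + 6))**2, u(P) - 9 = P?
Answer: -34410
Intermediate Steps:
u(P) = 9 + P
H(m) = -4*(12 + m)**2 (H(m) = -4*(6 + (6 + m))**2 = -4*(12 + m)**2)
u(177) + H((5 + 4)**2) = (9 + 177) - 4*(12 + (5 + 4)**2)**2 = 186 - 4*(12 + 9**2)**2 = 186 - 4*(12 + 81)**2 = 186 - 4*93**2 = 186 - 4*8649 = 186 - 34596 = -34410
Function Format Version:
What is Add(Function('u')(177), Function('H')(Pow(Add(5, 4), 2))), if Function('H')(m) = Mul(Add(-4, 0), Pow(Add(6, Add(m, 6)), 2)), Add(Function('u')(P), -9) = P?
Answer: -34410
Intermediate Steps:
Function('u')(P) = Add(9, P)
Function('H')(m) = Mul(-4, Pow(Add(12, m), 2)) (Function('H')(m) = Mul(-4, Pow(Add(6, Add(6, m)), 2)) = Mul(-4, Pow(Add(12, m), 2)))
Add(Function('u')(177), Function('H')(Pow(Add(5, 4), 2))) = Add(Add(9, 177), Mul(-4, Pow(Add(12, Pow(Add(5, 4), 2)), 2))) = Add(186, Mul(-4, Pow(Add(12, Pow(9, 2)), 2))) = Add(186, Mul(-4, Pow(Add(12, 81), 2))) = Add(186, Mul(-4, Pow(93, 2))) = Add(186, Mul(-4, 8649)) = Add(186, -34596) = -34410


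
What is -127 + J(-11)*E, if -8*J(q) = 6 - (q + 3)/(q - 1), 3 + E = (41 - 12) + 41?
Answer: -515/3 ≈ -171.67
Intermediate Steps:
E = 67 (E = -3 + ((41 - 12) + 41) = -3 + (29 + 41) = -3 + 70 = 67)
J(q) = -¾ + (3 + q)/(8*(-1 + q)) (J(q) = -(6 - (q + 3)/(q - 1))/8 = -(6 - (3 + q)/(-1 + q))/8 = -¾ + (3 + q)/(8*(-1 + q)))
-127 + J(-11)*E = -127 + ((9 - 5*(-11))/(8*(-1 - 11)))*67 = -127 + ((⅛)*(9 + 55)/(-12))*67 = -127 + ((⅛)*(-1/12)*64)*67 = -127 - ⅔*67 = -127 - 134/3 = -515/3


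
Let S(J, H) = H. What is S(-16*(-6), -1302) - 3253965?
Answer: -3255267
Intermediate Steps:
S(-16*(-6), -1302) - 3253965 = -1302 - 3253965 = -3255267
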